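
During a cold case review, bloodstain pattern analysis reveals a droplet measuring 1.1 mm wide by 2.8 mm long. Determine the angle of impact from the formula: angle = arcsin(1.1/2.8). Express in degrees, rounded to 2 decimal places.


Blood spatter impact angle calculation:
width / length = 1.1 / 2.8 = 0.392857
angle = arcsin(0.392857)
angle = 23.13 degrees

23.13


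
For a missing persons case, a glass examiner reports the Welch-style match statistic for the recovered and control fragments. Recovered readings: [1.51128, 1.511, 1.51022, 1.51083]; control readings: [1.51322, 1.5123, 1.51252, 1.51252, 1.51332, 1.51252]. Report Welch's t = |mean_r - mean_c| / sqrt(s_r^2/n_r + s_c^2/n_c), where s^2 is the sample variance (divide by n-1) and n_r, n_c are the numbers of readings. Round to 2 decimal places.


Welch's t-criterion for glass RI comparison:
Recovered mean = sum / n_r = 6.04333 / 4 = 1.5108325
Control mean = sum / n_c = 9.0764 / 6 = 1.5127333
Recovered sample variance s_r^2 = 2.01158e-07
Control sample variance s_c^2 = 1.81067e-07
Welch SE (unpooled) = sqrt(s_r^2/n_r + s_c^2/n_c) = sqrt(5.02896e-08 + 3.01778e-08) = sqrt(8.04674e-08) = 0.000283668
|mean_r - mean_c| = 0.00190083
t = 0.00190083 / 0.000283668 = 6.70

6.70


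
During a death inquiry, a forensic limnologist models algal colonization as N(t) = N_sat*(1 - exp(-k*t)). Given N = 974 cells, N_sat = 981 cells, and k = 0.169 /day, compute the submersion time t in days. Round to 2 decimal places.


PMSI from diatom colonization curve:
N / N_sat = 974 / 981 = 0.992864
1 - N/N_sat = 0.007136
ln(1 - N/N_sat) = -4.942603
t = -ln(1 - N/N_sat) / k = -(-4.942603) / 0.169 = 29.25 days

29.25


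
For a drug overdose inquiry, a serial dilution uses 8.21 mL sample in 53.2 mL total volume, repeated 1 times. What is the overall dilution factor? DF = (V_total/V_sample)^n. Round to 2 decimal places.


Dilution factor calculation:
Single dilution = V_total / V_sample = 53.2 / 8.21 ≈ 6.479903
Number of dilutions = 1
Total DF = (53.2 / 8.21)^1 (full precision, rounded at the end) = 6.48

6.48


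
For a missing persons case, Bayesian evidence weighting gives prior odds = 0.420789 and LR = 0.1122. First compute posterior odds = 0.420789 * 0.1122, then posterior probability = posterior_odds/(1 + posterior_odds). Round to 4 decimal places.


Bayesian evidence evaluation:
Posterior odds = prior_odds * LR = 0.420789 * 0.1122 = 0.04721253
Posterior probability = posterior_odds / (1 + posterior_odds)
= 0.04721253 / (1 + 0.04721253)
= 0.04721253 / 1.04721253
= 0.0451

0.0451


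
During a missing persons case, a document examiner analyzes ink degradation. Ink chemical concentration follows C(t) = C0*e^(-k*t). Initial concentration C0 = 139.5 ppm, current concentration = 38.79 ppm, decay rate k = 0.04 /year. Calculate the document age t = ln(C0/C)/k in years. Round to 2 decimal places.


Document age estimation:
C0/C = 139.5 / 38.79 = 3.596288
ln(C0/C) = 1.279902
t = 1.279902 / 0.04 = 32.00 years

32.00


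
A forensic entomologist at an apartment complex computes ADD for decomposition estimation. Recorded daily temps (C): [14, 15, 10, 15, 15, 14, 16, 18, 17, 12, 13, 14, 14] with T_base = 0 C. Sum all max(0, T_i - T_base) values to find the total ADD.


Computing ADD day by day:
Day 1: max(0, 14 - 0) = 14
Day 2: max(0, 15 - 0) = 15
Day 3: max(0, 10 - 0) = 10
Day 4: max(0, 15 - 0) = 15
Day 5: max(0, 15 - 0) = 15
Day 6: max(0, 14 - 0) = 14
Day 7: max(0, 16 - 0) = 16
Day 8: max(0, 18 - 0) = 18
Day 9: max(0, 17 - 0) = 17
Day 10: max(0, 12 - 0) = 12
Day 11: max(0, 13 - 0) = 13
Day 12: max(0, 14 - 0) = 14
Day 13: max(0, 14 - 0) = 14
Total ADD = 187

187


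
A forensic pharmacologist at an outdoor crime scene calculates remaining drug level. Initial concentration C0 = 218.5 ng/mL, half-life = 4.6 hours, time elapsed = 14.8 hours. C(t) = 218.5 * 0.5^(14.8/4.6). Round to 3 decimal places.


Drug concentration decay:
Number of half-lives = t / t_half = 14.8 / 4.6 = 3.217391
Decay factor = 0.5^3.217391 = 0.10751494
C(t) = 218.5 * 0.10751494 = 23.492 ng/mL

23.492


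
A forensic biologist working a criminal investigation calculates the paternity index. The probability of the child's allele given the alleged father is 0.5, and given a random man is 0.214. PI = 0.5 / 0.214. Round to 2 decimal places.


Paternity Index calculation:
PI = P(allele|father) / P(allele|random)
PI = 0.5 / 0.214
PI = 2.34

2.34


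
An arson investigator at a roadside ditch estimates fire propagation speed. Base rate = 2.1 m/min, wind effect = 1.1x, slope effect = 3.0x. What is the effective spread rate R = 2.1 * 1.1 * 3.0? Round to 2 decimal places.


Fire spread rate calculation:
R = R0 * wind_factor * slope_factor
= 2.1 * 1.1 * 3.0
= 2.31 * 3.0
= 6.93 m/min

6.93


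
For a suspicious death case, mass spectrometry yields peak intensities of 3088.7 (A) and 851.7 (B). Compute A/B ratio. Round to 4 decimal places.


Spectral peak ratio:
Peak A = 3088.7 counts
Peak B = 851.7 counts
Ratio = 3088.7 / 851.7 = 3.6265

3.6265


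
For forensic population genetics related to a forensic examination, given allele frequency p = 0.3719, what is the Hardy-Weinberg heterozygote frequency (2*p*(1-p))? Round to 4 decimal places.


Hardy-Weinberg heterozygote frequency:
q = 1 - p = 1 - 0.3719 = 0.6281
2pq = 2 * 0.3719 * 0.6281 = 0.4672

0.4672


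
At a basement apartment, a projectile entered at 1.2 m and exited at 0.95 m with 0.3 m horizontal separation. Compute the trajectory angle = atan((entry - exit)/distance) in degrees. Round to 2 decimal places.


Bullet trajectory angle:
Height difference = 1.2 - 0.95 = 0.25 m
angle = atan(0.25 / 0.3)
angle = atan(0.833333)
angle = 39.81 degrees

39.81


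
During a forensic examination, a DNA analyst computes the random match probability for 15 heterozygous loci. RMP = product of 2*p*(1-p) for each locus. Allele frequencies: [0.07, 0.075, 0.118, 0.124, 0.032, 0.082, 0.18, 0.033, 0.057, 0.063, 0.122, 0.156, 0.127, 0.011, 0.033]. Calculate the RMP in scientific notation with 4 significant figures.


Computing RMP for 15 loci:
Locus 1: 2 * 0.07 * 0.93 = 0.1302
Locus 2: 2 * 0.075 * 0.925 = 0.13875
Locus 3: 2 * 0.118 * 0.882 = 0.208152
Locus 4: 2 * 0.124 * 0.876 = 0.217248
Locus 5: 2 * 0.032 * 0.968 = 0.061952
Locus 6: 2 * 0.082 * 0.918 = 0.150552
Locus 7: 2 * 0.18 * 0.82 = 0.2952
Locus 8: 2 * 0.033 * 0.967 = 0.063822
Locus 9: 2 * 0.057 * 0.943 = 0.107502
Locus 10: 2 * 0.063 * 0.937 = 0.118062
Locus 11: 2 * 0.122 * 0.878 = 0.214232
Locus 12: 2 * 0.156 * 0.844 = 0.263328
Locus 13: 2 * 0.127 * 0.873 = 0.221742
Locus 14: 2 * 0.011 * 0.989 = 0.021758
Locus 15: 2 * 0.033 * 0.967 = 0.063822
RMP = 3.165e-14

3.165e-14


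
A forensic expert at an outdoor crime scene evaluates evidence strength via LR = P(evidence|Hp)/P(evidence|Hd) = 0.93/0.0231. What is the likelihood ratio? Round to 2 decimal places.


Likelihood ratio calculation:
LR = P(E|Hp) / P(E|Hd)
LR = 0.93 / 0.0231
LR = 40.26

40.26


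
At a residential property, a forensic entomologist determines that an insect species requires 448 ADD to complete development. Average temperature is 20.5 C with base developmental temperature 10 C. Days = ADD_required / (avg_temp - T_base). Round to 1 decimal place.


Insect development time:
Effective temperature = avg_temp - T_base = 20.5 - 10 = 10.5 C
Days = ADD / effective_temp = 448 / 10.5 = 42.7 days

42.7


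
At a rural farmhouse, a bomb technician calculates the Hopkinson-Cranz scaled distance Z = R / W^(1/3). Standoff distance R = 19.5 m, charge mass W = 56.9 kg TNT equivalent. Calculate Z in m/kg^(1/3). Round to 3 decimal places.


Scaled distance calculation:
W^(1/3) = 56.9^(1/3) = 3.846249
Z = R / W^(1/3) = 19.5 / 3.846249
Z = 5.070 m/kg^(1/3)

5.070


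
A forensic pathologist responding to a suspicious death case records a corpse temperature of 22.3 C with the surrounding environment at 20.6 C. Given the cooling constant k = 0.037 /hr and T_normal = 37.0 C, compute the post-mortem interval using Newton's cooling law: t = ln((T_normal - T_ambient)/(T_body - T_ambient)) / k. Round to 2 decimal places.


Using Newton's law of cooling:
t = ln((T_normal - T_ambient) / (T_body - T_ambient)) / k
T_normal - T_ambient = 16.4
T_body - T_ambient = 1.7
Ratio = 9.647059
ln(ratio) = 2.266653
t = 2.266653 / 0.037 = 61.26 hours

61.26


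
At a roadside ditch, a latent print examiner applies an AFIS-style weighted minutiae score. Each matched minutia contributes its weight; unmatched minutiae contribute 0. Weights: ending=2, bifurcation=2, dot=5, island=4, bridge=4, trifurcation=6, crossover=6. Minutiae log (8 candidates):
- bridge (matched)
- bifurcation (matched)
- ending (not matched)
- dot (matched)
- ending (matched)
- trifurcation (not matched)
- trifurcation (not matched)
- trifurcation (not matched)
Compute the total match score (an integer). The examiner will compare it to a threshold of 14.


Weighted minutiae match score:
  bridge: matched, +4 (running total 4)
  bifurcation: matched, +2 (running total 6)
  ending: not matched, +0
  dot: matched, +5 (running total 11)
  ending: matched, +2 (running total 13)
  trifurcation: not matched, +0
  trifurcation: not matched, +0
  trifurcation: not matched, +0
Total score = 13
Threshold = 14; verdict = inconclusive

13


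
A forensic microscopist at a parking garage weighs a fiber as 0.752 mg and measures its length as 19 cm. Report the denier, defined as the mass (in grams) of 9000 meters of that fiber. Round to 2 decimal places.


Denier calculation:
Mass in grams = 0.752 mg / 1000 = 0.000752 g
Length in meters = 19 cm / 100 = 0.19 m
Linear density = mass / length = 0.000752 / 0.19 = 0.00395789 g/m
Denier = (g/m) * 9000 = 0.00395789 * 9000 = 35.62

35.62


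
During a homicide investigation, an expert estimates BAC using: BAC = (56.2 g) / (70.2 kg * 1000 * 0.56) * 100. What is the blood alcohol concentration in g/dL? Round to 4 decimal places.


Applying the Widmark formula:
BAC = (dose_g / (body_wt * 1000 * r)) * 100
Denominator = 70.2 * 1000 * 0.56 = 39312
BAC = (56.2 / 39312) * 100
BAC = 0.1430 g/dL

0.1430


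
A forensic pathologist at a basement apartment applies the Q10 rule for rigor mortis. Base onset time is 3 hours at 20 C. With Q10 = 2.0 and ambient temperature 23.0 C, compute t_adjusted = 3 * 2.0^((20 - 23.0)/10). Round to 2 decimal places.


Rigor mortis time adjustment:
Exponent = (T_ref - T_actual) / 10 = (20 - 23.0) / 10 = -0.3
Q10 factor = 2.0^-0.3 = 0.81225
t_adjusted = 3 * 0.81225 = 2.44 hours

2.44


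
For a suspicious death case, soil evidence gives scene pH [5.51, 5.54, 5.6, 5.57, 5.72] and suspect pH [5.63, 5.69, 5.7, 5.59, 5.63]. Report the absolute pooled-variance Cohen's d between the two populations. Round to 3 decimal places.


Pooled-variance Cohen's d for soil pH comparison:
Scene mean = 27.94 / 5 = 5.588
Suspect mean = 28.24 / 5 = 5.648
Scene sample variance s_s^2 = 0.00657
Suspect sample variance s_c^2 = 0.00212
Pooled variance = ((n_s-1)*s_s^2 + (n_c-1)*s_c^2) / (n_s + n_c - 2) = 0.004345
Pooled SD = sqrt(0.004345) = 0.065917
Mean difference = -0.06
|d| = |-0.06| / 0.065917 = 0.910

0.910


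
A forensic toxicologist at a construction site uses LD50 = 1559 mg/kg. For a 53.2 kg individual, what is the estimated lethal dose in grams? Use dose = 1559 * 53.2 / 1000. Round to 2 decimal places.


Lethal dose calculation:
Lethal dose = LD50 * body_weight / 1000
= 1559 * 53.2 / 1000
= 82938.8 / 1000
= 82.94 g

82.94


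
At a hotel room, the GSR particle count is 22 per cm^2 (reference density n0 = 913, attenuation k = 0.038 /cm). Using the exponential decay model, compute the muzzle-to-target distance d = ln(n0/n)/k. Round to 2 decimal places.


GSR distance calculation:
n0/n = 913 / 22 = 41.5
ln(n0/n) = 3.725693
d = 3.725693 / 0.038 = 98.04 cm

98.04


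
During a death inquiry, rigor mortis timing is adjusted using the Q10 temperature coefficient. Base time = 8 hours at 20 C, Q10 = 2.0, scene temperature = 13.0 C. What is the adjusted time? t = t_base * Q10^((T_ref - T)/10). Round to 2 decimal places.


Rigor mortis time adjustment:
Exponent = (T_ref - T_actual) / 10 = (20 - 13.0) / 10 = 0.7
Q10 factor = 2.0^0.7 = 1.6245
t_adjusted = 8 * 1.6245 = 13.00 hours

13.00


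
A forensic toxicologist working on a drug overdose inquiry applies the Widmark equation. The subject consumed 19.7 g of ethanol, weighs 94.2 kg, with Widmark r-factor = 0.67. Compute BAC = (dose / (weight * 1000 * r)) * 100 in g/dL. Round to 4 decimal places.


Applying the Widmark formula:
BAC = (dose_g / (body_wt * 1000 * r)) * 100
Denominator = 94.2 * 1000 * 0.67 = 63114
BAC = (19.7 / 63114) * 100
BAC = 0.0312 g/dL

0.0312


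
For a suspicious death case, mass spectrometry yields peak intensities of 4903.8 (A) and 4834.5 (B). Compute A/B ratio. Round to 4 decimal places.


Spectral peak ratio:
Peak A = 4903.8 counts
Peak B = 4834.5 counts
Ratio = 4903.8 / 4834.5 = 1.0143

1.0143


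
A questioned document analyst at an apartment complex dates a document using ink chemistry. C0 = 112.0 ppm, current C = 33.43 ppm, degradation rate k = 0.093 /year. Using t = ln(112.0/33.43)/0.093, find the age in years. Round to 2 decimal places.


Document age estimation:
C0/C = 112.0 / 33.43 = 3.350284
ln(C0/C) = 1.209045
t = 1.209045 / 0.093 = 13.00 years

13.00


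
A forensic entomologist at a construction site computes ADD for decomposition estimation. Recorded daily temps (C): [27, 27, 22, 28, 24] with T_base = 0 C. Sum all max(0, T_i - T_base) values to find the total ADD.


Computing ADD day by day:
Day 1: max(0, 27 - 0) = 27
Day 2: max(0, 27 - 0) = 27
Day 3: max(0, 22 - 0) = 22
Day 4: max(0, 28 - 0) = 28
Day 5: max(0, 24 - 0) = 24
Total ADD = 128

128


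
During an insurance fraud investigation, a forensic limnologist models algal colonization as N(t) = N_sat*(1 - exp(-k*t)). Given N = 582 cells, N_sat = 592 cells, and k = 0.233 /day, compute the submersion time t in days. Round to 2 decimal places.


PMSI from diatom colonization curve:
N / N_sat = 582 / 592 = 0.983108
1 - N/N_sat = 0.016892
ln(1 - N/N_sat) = -4.080915
t = -ln(1 - N/N_sat) / k = -(-4.080915) / 0.233 = 17.51 days

17.51


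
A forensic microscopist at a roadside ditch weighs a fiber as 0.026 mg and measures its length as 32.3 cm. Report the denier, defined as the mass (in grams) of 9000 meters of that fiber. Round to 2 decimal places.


Denier calculation:
Mass in grams = 0.026 mg / 1000 = 0.000026 g
Length in meters = 32.3 cm / 100 = 0.323 m
Linear density = mass / length = 0.000026 / 0.323 = 0.0000805 g/m
Denier = (g/m) * 9000 = 0.0000805 * 9000 = 0.72

0.72


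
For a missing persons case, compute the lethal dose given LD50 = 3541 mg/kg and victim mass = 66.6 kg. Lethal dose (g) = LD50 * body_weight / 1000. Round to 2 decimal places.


Lethal dose calculation:
Lethal dose = LD50 * body_weight / 1000
= 3541 * 66.6 / 1000
= 235830.6 / 1000
= 235.83 g

235.83


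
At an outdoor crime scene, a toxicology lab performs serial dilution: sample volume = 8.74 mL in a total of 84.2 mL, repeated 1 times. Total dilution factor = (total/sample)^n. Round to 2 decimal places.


Dilution factor calculation:
Single dilution = V_total / V_sample = 84.2 / 8.74 ≈ 9.633867
Number of dilutions = 1
Total DF = (84.2 / 8.74)^1 (full precision, rounded at the end) = 9.63

9.63


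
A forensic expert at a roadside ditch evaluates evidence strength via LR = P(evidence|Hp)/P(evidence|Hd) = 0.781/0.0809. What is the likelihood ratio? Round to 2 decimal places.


Likelihood ratio calculation:
LR = P(E|Hp) / P(E|Hd)
LR = 0.781 / 0.0809
LR = 9.65

9.65


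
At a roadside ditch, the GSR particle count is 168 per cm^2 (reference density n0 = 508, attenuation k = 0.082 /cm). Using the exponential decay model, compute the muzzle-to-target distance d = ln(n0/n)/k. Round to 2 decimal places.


GSR distance calculation:
n0/n = 508 / 168 = 3.02381
ln(n0/n) = 1.106518
d = 1.106518 / 0.082 = 13.49 cm

13.49


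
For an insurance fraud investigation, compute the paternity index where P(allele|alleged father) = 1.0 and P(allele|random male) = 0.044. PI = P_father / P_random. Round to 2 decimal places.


Paternity Index calculation:
PI = P(allele|father) / P(allele|random)
PI = 1.0 / 0.044
PI = 22.73

22.73


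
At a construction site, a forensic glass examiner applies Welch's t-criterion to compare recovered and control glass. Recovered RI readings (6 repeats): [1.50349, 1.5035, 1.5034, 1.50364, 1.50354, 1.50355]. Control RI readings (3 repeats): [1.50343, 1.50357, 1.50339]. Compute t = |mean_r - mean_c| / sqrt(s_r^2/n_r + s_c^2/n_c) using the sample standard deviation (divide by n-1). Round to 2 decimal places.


Welch's t-criterion for glass RI comparison:
Recovered mean = sum / n_r = 9.02112 / 6 = 1.50352
Control mean = sum / n_c = 4.51039 / 3 = 1.5034633
Recovered sample variance s_r^2 = 6.28e-09
Control sample variance s_c^2 = 8.93333e-09
Welch SE (unpooled) = sqrt(s_r^2/n_r + s_c^2/n_c) = sqrt(1.04667e-09 + 2.97778e-09) = sqrt(4.02445e-09) = 6.34386e-05
|mean_r - mean_c| = 5.66667e-05
t = 5.66667e-05 / 6.34386e-05 = 0.89

0.89


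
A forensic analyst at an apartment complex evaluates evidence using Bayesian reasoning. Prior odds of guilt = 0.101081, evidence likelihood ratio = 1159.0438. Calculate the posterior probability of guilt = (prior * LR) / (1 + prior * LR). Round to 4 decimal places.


Bayesian evidence evaluation:
Posterior odds = prior_odds * LR = 0.101081 * 1159.0438 = 117.1573
Posterior probability = posterior_odds / (1 + posterior_odds)
= 117.1573 / (1 + 117.1573)
= 117.1573 / 118.1573
= 0.9915

0.9915


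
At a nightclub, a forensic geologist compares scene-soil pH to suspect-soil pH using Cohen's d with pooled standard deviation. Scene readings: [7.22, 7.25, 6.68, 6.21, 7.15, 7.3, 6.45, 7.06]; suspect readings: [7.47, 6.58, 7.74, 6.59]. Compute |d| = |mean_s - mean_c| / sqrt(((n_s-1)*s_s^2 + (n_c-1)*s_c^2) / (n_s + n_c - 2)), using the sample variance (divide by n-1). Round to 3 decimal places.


Pooled-variance Cohen's d for soil pH comparison:
Scene mean = 55.32 / 8 = 6.915
Suspect mean = 28.38 / 4 = 7.095
Scene sample variance s_s^2 = 0.171171
Suspect sample variance s_c^2 = 0.358967
Pooled variance = ((n_s-1)*s_s^2 + (n_c-1)*s_c^2) / (n_s + n_c - 2) = 0.22751
Pooled SD = sqrt(0.22751) = 0.47698
Mean difference = -0.18
|d| = |-0.18| / 0.47698 = 0.377

0.377


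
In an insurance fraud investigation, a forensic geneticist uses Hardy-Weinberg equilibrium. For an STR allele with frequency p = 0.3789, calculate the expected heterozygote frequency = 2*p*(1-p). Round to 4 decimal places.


Hardy-Weinberg heterozygote frequency:
q = 1 - p = 1 - 0.3789 = 0.6211
2pq = 2 * 0.3789 * 0.6211 = 0.4707

0.4707


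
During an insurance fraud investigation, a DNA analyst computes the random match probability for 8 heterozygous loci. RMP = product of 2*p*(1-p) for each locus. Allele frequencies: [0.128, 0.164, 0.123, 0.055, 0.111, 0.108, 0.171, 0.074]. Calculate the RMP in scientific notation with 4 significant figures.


Computing RMP for 8 loci:
Locus 1: 2 * 0.128 * 0.872 = 0.223232
Locus 2: 2 * 0.164 * 0.836 = 0.274208
Locus 3: 2 * 0.123 * 0.877 = 0.215742
Locus 4: 2 * 0.055 * 0.945 = 0.10395
Locus 5: 2 * 0.111 * 0.889 = 0.197358
Locus 6: 2 * 0.108 * 0.892 = 0.192672
Locus 7: 2 * 0.171 * 0.829 = 0.283518
Locus 8: 2 * 0.074 * 0.926 = 0.137048
RMP = 2.028e-06

2.028e-06


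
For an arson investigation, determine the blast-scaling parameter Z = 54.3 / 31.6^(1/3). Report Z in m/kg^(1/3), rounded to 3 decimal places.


Scaled distance calculation:
W^(1/3) = 31.6^(1/3) = 3.161518
Z = R / W^(1/3) = 54.3 / 3.161518
Z = 17.175 m/kg^(1/3)

17.175


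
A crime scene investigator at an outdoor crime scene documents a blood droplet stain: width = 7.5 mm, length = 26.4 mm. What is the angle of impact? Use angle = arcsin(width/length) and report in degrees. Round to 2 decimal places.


Blood spatter impact angle calculation:
width / length = 7.5 / 26.4 = 0.284091
angle = arcsin(0.284091)
angle = 16.50 degrees

16.50


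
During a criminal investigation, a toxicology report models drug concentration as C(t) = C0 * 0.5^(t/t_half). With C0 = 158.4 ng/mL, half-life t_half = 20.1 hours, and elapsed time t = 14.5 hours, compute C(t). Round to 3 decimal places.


Drug concentration decay:
Number of half-lives = t / t_half = 14.5 / 20.1 = 0.721393
Decay factor = 0.5^0.721393 = 0.60651154
C(t) = 158.4 * 0.60651154 = 96.071 ng/mL

96.071


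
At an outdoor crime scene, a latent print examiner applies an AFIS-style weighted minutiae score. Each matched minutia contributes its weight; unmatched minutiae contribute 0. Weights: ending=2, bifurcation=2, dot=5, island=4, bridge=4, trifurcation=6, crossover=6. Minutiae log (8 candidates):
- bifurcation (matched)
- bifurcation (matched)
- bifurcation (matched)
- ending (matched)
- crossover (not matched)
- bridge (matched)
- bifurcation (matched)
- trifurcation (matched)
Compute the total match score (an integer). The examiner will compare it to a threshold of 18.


Weighted minutiae match score:
  bifurcation: matched, +2 (running total 2)
  bifurcation: matched, +2 (running total 4)
  bifurcation: matched, +2 (running total 6)
  ending: matched, +2 (running total 8)
  crossover: not matched, +0
  bridge: matched, +4 (running total 12)
  bifurcation: matched, +2 (running total 14)
  trifurcation: matched, +6 (running total 20)
Total score = 20
Threshold = 18; verdict = identification

20


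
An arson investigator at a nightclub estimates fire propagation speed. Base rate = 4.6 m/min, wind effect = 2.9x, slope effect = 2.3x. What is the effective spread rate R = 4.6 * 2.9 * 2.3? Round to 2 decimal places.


Fire spread rate calculation:
R = R0 * wind_factor * slope_factor
= 4.6 * 2.9 * 2.3
= 13.34 * 2.3
= 30.68 m/min

30.68


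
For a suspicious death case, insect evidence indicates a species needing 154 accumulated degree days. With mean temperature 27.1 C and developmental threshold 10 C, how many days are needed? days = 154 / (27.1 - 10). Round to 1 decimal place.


Insect development time:
Effective temperature = avg_temp - T_base = 27.1 - 10 = 17.1 C
Days = ADD / effective_temp = 154 / 17.1 = 9.0 days

9.0


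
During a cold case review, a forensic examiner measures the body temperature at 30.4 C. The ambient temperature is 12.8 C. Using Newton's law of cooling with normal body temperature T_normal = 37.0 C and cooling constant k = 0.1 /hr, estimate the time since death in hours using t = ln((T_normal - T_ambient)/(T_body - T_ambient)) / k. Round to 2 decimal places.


Using Newton's law of cooling:
t = ln((T_normal - T_ambient) / (T_body - T_ambient)) / k
T_normal - T_ambient = 24.2
T_body - T_ambient = 17.6
Ratio = 1.375
ln(ratio) = 0.318454
t = 0.318454 / 0.1 = 3.18 hours

3.18


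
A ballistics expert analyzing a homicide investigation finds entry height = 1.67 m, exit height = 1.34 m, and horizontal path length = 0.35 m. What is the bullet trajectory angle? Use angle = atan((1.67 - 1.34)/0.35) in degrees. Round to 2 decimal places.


Bullet trajectory angle:
Height difference = 1.67 - 1.34 = 0.33 m
angle = atan(0.33 / 0.35)
angle = atan(0.942857)
angle = 43.32 degrees

43.32


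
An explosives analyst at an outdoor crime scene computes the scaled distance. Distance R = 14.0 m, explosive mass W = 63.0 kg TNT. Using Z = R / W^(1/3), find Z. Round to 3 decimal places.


Scaled distance calculation:
W^(1/3) = 63.0^(1/3) = 3.979057
Z = R / W^(1/3) = 14.0 / 3.979057
Z = 3.518 m/kg^(1/3)

3.518


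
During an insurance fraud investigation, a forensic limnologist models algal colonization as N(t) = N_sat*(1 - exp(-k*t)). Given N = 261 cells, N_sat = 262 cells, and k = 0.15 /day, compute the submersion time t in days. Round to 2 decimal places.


PMSI from diatom colonization curve:
N / N_sat = 261 / 262 = 0.996183
1 - N/N_sat = 0.003817
ln(1 - N/N_sat) = -5.568291
t = -ln(1 - N/N_sat) / k = -(-5.568291) / 0.15 = 37.12 days

37.12


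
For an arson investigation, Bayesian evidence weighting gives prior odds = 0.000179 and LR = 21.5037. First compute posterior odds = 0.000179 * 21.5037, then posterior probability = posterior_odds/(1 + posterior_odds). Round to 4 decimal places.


Bayesian evidence evaluation:
Posterior odds = prior_odds * LR = 0.000179 * 21.5037 = 0.003849162
Posterior probability = posterior_odds / (1 + posterior_odds)
= 0.003849162 / (1 + 0.003849162)
= 0.003849162 / 1.003849162
= 0.0038

0.0038


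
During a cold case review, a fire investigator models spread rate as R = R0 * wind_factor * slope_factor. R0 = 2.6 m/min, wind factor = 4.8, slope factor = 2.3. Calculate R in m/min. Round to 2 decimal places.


Fire spread rate calculation:
R = R0 * wind_factor * slope_factor
= 2.6 * 4.8 * 2.3
= 12.48 * 2.3
= 28.70 m/min

28.70


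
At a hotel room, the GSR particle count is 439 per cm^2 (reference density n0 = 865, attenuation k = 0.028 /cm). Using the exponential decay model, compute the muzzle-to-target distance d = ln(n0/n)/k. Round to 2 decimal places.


GSR distance calculation:
n0/n = 865 / 439 = 1.970387
ln(n0/n) = 0.67823
d = 0.67823 / 0.028 = 24.22 cm

24.22


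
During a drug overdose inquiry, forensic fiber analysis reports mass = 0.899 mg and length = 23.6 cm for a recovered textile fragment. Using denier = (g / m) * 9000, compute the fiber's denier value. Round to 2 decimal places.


Denier calculation:
Mass in grams = 0.899 mg / 1000 = 0.000899 g
Length in meters = 23.6 cm / 100 = 0.236 m
Linear density = mass / length = 0.000899 / 0.236 = 0.00380932 g/m
Denier = (g/m) * 9000 = 0.00380932 * 9000 = 34.28

34.28


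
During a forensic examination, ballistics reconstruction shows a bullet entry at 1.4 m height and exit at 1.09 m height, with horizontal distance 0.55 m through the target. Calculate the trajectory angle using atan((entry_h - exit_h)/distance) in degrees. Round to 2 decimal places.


Bullet trajectory angle:
Height difference = 1.4 - 1.09 = 0.31 m
angle = atan(0.31 / 0.55)
angle = atan(0.563636)
angle = 29.41 degrees

29.41


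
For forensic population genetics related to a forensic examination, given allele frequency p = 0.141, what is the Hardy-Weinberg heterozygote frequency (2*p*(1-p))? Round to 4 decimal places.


Hardy-Weinberg heterozygote frequency:
q = 1 - p = 1 - 0.141 = 0.859
2pq = 2 * 0.141 * 0.859 = 0.2422

0.2422


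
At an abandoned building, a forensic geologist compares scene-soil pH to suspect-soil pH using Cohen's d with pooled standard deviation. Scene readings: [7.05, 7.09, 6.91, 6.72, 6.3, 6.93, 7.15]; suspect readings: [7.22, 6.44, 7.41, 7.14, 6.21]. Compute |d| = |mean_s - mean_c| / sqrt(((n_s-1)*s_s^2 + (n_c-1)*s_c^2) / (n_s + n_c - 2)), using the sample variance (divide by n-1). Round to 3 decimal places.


Pooled-variance Cohen's d for soil pH comparison:
Scene mean = 48.15 / 7 = 6.878571
Suspect mean = 34.42 / 5 = 6.884
Scene sample variance s_s^2 = 0.085214
Suspect sample variance s_c^2 = 0.27663
Pooled variance = ((n_s-1)*s_s^2 + (n_c-1)*s_c^2) / (n_s + n_c - 2) = 0.161781
Pooled SD = sqrt(0.161781) = 0.40222
Mean difference = -0.005429
|d| = |-0.005429| / 0.40222 = 0.013

0.013


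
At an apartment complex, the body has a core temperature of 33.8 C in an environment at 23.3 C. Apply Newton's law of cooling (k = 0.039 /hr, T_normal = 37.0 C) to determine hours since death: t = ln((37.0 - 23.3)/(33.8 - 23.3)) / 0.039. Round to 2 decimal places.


Using Newton's law of cooling:
t = ln((T_normal - T_ambient) / (T_body - T_ambient)) / k
T_normal - T_ambient = 13.7
T_body - T_ambient = 10.5
Ratio = 1.304762
ln(ratio) = 0.266021
t = 0.266021 / 0.039 = 6.82 hours

6.82


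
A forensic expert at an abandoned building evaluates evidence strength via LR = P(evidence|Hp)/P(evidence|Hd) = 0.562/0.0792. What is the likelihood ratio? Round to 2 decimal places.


Likelihood ratio calculation:
LR = P(E|Hp) / P(E|Hd)
LR = 0.562 / 0.0792
LR = 7.10

7.10


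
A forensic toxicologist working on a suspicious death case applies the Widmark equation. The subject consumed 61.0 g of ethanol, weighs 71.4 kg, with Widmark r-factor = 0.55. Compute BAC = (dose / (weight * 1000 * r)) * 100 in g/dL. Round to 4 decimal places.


Applying the Widmark formula:
BAC = (dose_g / (body_wt * 1000 * r)) * 100
Denominator = 71.4 * 1000 * 0.55 = 39270
BAC = (61.0 / 39270) * 100
BAC = 0.1553 g/dL

0.1553


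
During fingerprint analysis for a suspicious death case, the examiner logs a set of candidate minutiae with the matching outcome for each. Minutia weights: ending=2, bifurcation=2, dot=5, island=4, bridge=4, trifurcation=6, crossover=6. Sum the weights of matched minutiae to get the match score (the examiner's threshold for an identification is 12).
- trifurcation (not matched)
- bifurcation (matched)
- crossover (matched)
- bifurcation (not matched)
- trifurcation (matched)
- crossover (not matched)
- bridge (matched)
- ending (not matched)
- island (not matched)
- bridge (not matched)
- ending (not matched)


Weighted minutiae match score:
  trifurcation: not matched, +0
  bifurcation: matched, +2 (running total 2)
  crossover: matched, +6 (running total 8)
  bifurcation: not matched, +0
  trifurcation: matched, +6 (running total 14)
  crossover: not matched, +0
  bridge: matched, +4 (running total 18)
  ending: not matched, +0
  island: not matched, +0
  bridge: not matched, +0
  ending: not matched, +0
Total score = 18
Threshold = 12; verdict = identification

18


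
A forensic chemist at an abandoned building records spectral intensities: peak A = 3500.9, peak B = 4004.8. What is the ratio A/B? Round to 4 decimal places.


Spectral peak ratio:
Peak A = 3500.9 counts
Peak B = 4004.8 counts
Ratio = 3500.9 / 4004.8 = 0.8742

0.8742


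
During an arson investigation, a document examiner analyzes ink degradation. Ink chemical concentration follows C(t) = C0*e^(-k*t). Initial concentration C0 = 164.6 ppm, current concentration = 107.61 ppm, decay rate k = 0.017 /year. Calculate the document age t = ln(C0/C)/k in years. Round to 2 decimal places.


Document age estimation:
C0/C = 164.6 / 107.61 = 1.529598
ln(C0/C) = 0.425005
t = 0.425005 / 0.017 = 25.00 years

25.00


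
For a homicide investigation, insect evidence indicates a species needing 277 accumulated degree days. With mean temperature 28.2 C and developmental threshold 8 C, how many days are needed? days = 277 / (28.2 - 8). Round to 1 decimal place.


Insect development time:
Effective temperature = avg_temp - T_base = 28.2 - 8 = 20.2 C
Days = ADD / effective_temp = 277 / 20.2 = 13.7 days

13.7


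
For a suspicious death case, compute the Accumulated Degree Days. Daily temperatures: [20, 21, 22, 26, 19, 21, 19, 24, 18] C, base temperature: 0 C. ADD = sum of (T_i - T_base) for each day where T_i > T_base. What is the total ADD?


Computing ADD day by day:
Day 1: max(0, 20 - 0) = 20
Day 2: max(0, 21 - 0) = 21
Day 3: max(0, 22 - 0) = 22
Day 4: max(0, 26 - 0) = 26
Day 5: max(0, 19 - 0) = 19
Day 6: max(0, 21 - 0) = 21
Day 7: max(0, 19 - 0) = 19
Day 8: max(0, 24 - 0) = 24
Day 9: max(0, 18 - 0) = 18
Total ADD = 190

190


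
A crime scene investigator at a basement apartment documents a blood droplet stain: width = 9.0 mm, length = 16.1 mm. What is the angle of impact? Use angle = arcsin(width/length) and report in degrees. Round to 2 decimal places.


Blood spatter impact angle calculation:
width / length = 9.0 / 16.1 = 0.559006
angle = arcsin(0.559006)
angle = 33.99 degrees

33.99


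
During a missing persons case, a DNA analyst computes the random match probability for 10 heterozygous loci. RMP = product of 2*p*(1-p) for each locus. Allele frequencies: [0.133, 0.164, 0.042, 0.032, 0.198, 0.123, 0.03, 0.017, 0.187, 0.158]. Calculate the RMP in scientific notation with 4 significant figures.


Computing RMP for 10 loci:
Locus 1: 2 * 0.133 * 0.867 = 0.230622
Locus 2: 2 * 0.164 * 0.836 = 0.274208
Locus 3: 2 * 0.042 * 0.958 = 0.080472
Locus 4: 2 * 0.032 * 0.968 = 0.061952
Locus 5: 2 * 0.198 * 0.802 = 0.317592
Locus 6: 2 * 0.123 * 0.877 = 0.215742
Locus 7: 2 * 0.03 * 0.97 = 0.0582
Locus 8: 2 * 0.017 * 0.983 = 0.033422
Locus 9: 2 * 0.187 * 0.813 = 0.304062
Locus 10: 2 * 0.158 * 0.842 = 0.266072
RMP = 3.399e-09

3.399e-09


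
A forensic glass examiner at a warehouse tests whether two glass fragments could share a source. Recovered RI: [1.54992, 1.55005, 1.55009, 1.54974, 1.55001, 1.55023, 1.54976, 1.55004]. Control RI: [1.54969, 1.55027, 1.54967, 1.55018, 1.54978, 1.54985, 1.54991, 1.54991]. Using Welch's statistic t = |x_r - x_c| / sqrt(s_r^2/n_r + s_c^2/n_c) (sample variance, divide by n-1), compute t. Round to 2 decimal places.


Welch's t-criterion for glass RI comparison:
Recovered mean = sum / n_r = 12.39984 / 8 = 1.54998
Control mean = sum / n_c = 12.39926 / 8 = 1.5499075
Recovered sample variance s_r^2 = 2.76571e-08
Control sample variance s_c^2 = 4.69929e-08
Welch SE (unpooled) = sqrt(s_r^2/n_r + s_c^2/n_c) = sqrt(3.45714e-09 + 5.87411e-09) = sqrt(9.33125e-09) = 9.65984e-05
|mean_r - mean_c| = 7.25e-05
t = 7.25e-05 / 9.65984e-05 = 0.75

0.75


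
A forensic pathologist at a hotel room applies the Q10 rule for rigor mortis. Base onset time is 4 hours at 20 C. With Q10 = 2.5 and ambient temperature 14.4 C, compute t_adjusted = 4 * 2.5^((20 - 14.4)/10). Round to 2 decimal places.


Rigor mortis time adjustment:
Exponent = (T_ref - T_actual) / 10 = (20 - 14.4) / 10 = 0.56
Q10 factor = 2.5^0.56 = 1.6705
t_adjusted = 4 * 1.6705 = 6.68 hours

6.68


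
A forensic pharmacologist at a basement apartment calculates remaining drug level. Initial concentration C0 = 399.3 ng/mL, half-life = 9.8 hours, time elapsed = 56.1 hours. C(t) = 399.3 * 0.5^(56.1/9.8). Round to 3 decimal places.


Drug concentration decay:
Number of half-lives = t / t_half = 56.1 / 9.8 = 5.72449
Decay factor = 0.5^5.72449 = 0.01891284
C(t) = 399.3 * 0.01891284 = 7.552 ng/mL

7.552


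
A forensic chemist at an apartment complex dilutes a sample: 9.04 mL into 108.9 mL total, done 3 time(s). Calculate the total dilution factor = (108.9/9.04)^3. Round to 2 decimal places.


Dilution factor calculation:
Single dilution = V_total / V_sample = 108.9 / 9.04 ≈ 12.04646
Number of dilutions = 3
Total DF = (108.9 / 9.04)^3 (full precision, rounded at the end) = 1748.15

1748.15


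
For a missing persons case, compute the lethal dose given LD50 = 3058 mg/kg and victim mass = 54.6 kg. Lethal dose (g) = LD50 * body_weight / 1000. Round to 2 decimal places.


Lethal dose calculation:
Lethal dose = LD50 * body_weight / 1000
= 3058 * 54.6 / 1000
= 166966.8 / 1000
= 166.97 g

166.97


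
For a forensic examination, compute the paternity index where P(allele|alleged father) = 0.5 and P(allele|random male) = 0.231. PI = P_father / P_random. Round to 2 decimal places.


Paternity Index calculation:
PI = P(allele|father) / P(allele|random)
PI = 0.5 / 0.231
PI = 2.16

2.16


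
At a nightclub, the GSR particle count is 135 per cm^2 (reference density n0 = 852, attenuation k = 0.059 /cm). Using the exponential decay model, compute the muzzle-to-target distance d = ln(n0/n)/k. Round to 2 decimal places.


GSR distance calculation:
n0/n = 852 / 135 = 6.311111
ln(n0/n) = 1.842312
d = 1.842312 / 0.059 = 31.23 cm

31.23


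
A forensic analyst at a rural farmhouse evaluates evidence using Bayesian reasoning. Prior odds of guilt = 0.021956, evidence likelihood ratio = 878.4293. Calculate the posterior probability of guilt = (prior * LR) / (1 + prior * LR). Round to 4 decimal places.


Bayesian evidence evaluation:
Posterior odds = prior_odds * LR = 0.021956 * 878.4293 = 19.28679
Posterior probability = posterior_odds / (1 + posterior_odds)
= 19.28679 / (1 + 19.28679)
= 19.28679 / 20.28679
= 0.9507

0.9507


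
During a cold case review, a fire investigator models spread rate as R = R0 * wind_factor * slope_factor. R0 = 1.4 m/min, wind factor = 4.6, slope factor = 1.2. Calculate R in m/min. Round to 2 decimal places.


Fire spread rate calculation:
R = R0 * wind_factor * slope_factor
= 1.4 * 4.6 * 1.2
= 6.44 * 1.2
= 7.73 m/min

7.73


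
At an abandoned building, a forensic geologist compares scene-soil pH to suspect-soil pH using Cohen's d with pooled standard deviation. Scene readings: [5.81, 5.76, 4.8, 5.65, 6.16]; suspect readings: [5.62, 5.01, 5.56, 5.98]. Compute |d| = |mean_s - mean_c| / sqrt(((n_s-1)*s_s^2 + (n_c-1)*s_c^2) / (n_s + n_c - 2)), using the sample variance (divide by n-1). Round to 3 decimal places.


Pooled-variance Cohen's d for soil pH comparison:
Scene mean = 28.18 / 5 = 5.636
Suspect mean = 22.17 / 4 = 5.5425
Scene sample variance s_s^2 = 0.25483
Suspect sample variance s_c^2 = 0.160425
Pooled variance = ((n_s-1)*s_s^2 + (n_c-1)*s_c^2) / (n_s + n_c - 2) = 0.214371
Pooled SD = sqrt(0.214371) = 0.463002
Mean difference = 0.0935
|d| = |0.0935| / 0.463002 = 0.202

0.202


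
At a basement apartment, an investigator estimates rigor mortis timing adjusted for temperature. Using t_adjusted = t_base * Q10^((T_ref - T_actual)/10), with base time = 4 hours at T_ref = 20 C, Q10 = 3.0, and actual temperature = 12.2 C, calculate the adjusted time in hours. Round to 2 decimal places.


Rigor mortis time adjustment:
Exponent = (T_ref - T_actual) / 10 = (20 - 12.2) / 10 = 0.78
Q10 factor = 3.0^0.78 = 2.35589
t_adjusted = 4 * 2.35589 = 9.42 hours

9.42


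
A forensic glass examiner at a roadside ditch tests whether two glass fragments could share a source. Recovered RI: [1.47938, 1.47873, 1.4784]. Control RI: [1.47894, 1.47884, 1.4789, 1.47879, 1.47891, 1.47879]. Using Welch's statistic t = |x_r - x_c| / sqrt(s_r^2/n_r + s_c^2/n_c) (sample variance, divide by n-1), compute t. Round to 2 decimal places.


Welch's t-criterion for glass RI comparison:
Recovered mean = sum / n_r = 4.43651 / 3 = 1.4788367
Control mean = sum / n_c = 8.87317 / 6 = 1.4788617
Recovered sample variance s_r^2 = 2.48633e-07
Control sample variance s_c^2 = 4.13667e-09
Welch SE (unpooled) = sqrt(s_r^2/n_r + s_c^2/n_c) = sqrt(8.28778e-08 + 6.89444e-10) = sqrt(8.35672e-08) = 0.00028908
|mean_r - mean_c| = 2.5e-05
t = 2.5e-05 / 0.00028908 = 0.09

0.09


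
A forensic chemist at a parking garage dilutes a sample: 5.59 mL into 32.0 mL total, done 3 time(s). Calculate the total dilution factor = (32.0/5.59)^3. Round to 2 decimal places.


Dilution factor calculation:
Single dilution = V_total / V_sample = 32.0 / 5.59 ≈ 5.724508
Number of dilutions = 3
Total DF = (32.0 / 5.59)^3 (full precision, rounded at the end) = 187.59

187.59


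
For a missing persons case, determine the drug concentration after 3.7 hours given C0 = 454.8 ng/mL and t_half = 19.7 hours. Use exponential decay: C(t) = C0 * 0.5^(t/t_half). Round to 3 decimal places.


Drug concentration decay:
Number of half-lives = t / t_half = 3.7 / 19.7 = 0.187817
Decay factor = 0.5^0.187817 = 0.87793315
C(t) = 454.8 * 0.87793315 = 399.284 ng/mL

399.284


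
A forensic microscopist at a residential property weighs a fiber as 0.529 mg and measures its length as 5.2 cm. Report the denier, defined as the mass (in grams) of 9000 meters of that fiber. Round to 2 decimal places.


Denier calculation:
Mass in grams = 0.529 mg / 1000 = 0.000529 g
Length in meters = 5.2 cm / 100 = 0.052 m
Linear density = mass / length = 0.000529 / 0.052 = 0.01017308 g/m
Denier = (g/m) * 9000 = 0.01017308 * 9000 = 91.56

91.56


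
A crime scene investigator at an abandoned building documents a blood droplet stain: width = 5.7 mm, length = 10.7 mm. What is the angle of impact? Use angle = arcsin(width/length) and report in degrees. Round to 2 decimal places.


Blood spatter impact angle calculation:
width / length = 5.7 / 10.7 = 0.53271
angle = arcsin(0.53271)
angle = 32.19 degrees

32.19


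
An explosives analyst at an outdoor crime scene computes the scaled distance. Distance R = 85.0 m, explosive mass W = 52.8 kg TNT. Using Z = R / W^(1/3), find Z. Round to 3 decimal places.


Scaled distance calculation:
W^(1/3) = 52.8^(1/3) = 3.751555
Z = R / W^(1/3) = 85.0 / 3.751555
Z = 22.657 m/kg^(1/3)

22.657
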